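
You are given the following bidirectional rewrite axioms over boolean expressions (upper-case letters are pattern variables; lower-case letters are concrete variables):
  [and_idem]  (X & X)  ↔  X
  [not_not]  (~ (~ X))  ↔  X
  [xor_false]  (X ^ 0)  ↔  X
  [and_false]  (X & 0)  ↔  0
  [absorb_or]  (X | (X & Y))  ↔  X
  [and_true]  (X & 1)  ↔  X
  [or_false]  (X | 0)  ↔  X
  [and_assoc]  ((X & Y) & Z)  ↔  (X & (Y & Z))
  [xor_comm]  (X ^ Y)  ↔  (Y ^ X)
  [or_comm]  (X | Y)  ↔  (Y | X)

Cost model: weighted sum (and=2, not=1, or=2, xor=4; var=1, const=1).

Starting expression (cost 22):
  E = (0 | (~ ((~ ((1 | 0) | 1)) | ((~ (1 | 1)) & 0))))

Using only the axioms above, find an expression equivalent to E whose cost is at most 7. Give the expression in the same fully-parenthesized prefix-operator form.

step 1: or_false (→) rewrites (1 | 0) into 1, now (0 | (~ ((~ (1 | 1)) | ((~ (1 | 1)) & 0))))
step 2: absorb_or (→) rewrites ((~ (1 | 1)) | ((~ (1 | 1)) & 0)) into (~ (1 | 1)), now (0 | (~ (~ (1 | 1))))
step 3: not_not (→) rewrites (~ (~ (1 | 1))) into (1 | 1), reaching cost 7 (bound 7)

(0 | (1 | 1))   [cost 7]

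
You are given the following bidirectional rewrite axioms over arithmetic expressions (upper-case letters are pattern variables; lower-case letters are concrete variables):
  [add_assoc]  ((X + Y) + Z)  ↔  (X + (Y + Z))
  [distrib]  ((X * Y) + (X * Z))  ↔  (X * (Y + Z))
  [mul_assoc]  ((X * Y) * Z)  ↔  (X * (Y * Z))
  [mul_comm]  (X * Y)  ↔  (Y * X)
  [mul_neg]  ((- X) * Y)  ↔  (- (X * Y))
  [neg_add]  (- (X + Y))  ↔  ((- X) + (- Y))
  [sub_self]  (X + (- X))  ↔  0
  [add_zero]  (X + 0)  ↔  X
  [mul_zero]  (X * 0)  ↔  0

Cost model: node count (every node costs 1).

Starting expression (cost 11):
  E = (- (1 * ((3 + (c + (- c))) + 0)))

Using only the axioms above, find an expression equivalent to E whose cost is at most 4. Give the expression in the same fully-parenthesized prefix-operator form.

(1) (c + (- c))  =[sub_self →]=  0    ⊢ (- (1 * ((3 + 0) + 0)))
(2) (3 + 0)  =[add_zero →]=  3    ⊢ (- (1 * (3 + 0)))
(3) (3 + 0)  =[add_zero →]=  3    ⊢ cost 4, within 4

(- (1 * 3))   [cost 4]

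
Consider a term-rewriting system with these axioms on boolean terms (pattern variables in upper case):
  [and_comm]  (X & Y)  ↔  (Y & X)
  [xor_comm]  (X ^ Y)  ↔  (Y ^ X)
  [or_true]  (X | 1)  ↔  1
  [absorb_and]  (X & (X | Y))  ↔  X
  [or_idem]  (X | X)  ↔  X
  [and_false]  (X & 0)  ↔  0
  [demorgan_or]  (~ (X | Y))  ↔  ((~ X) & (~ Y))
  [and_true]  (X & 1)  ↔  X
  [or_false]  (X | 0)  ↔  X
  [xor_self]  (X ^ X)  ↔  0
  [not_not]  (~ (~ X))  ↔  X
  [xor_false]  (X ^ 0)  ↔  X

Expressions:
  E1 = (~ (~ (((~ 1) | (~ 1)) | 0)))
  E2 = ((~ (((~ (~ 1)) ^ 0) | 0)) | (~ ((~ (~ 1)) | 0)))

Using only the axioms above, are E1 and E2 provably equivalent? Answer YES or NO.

step 1: or_idem (→) rewrites ((~ 1) | (~ 1)) into (~ 1), now (~ (~ ((~ 1) | 0)))
step 2: or_false (→) rewrites ((~ 1) | 0) into (~ 1), now (~ (~ (~ 1)))
step 3: or_false (←) rewrites (~ (~ 1)) into ((~ (~ 1)) | 0), now (~ ((~ (~ 1)) | 0))
step 4: or_idem (←) rewrites (~ ((~ (~ 1)) | 0)) into ((~ ((~ (~ 1)) | 0)) | (~ ((~ (~ 1)) | 0)))
step 5: xor_false (←) rewrites (~ (~ 1)) into ((~ (~ 1)) ^ 0), which is E2

YES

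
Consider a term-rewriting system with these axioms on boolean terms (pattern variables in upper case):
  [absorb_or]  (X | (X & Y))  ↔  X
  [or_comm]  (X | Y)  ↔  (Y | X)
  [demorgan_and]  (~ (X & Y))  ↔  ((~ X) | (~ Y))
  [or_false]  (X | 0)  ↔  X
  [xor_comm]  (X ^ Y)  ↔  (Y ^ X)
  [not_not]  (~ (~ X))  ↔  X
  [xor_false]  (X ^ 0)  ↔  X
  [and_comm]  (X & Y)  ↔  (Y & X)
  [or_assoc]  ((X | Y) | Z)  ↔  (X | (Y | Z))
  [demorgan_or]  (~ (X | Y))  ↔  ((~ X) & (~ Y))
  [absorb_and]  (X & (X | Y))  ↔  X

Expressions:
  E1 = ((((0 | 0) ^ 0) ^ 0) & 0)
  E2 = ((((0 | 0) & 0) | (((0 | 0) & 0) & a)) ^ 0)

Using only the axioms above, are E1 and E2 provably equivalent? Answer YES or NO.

(1) (0 | 0)  =[or_false →]=  0    ⊢ (((0 ^ 0) ^ 0) & 0)
(2) ((0 ^ 0) ^ 0)  =[xor_false →]=  (0 ^ 0)    ⊢ ((0 ^ 0) & 0)
(3) (0 ^ 0)  =[xor_false →]=  0    ⊢ (0 & 0)
(4) 0  =[or_false ←]=  (0 | 0)    ⊢ ((0 | 0) & 0)
(5) ((0 | 0) & 0)  =[xor_false ←]=  (((0 | 0) & 0) ^ 0)
(6) ((0 | 0) & 0)  =[absorb_or ←]=  (((0 | 0) & 0) | (((0 | 0) & 0) & a))    ⊢ E2

YES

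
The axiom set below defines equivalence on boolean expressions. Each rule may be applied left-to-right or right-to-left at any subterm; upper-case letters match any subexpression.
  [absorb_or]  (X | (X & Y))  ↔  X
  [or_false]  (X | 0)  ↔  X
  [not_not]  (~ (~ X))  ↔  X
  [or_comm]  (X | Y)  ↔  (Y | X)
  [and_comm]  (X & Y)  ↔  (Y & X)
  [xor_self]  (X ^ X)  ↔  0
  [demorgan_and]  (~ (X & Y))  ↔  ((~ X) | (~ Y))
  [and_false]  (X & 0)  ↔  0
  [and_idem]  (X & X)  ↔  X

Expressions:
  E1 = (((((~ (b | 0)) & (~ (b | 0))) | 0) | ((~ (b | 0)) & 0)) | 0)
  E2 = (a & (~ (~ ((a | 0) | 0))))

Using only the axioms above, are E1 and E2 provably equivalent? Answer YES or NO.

NO

Every axiom is a valid identity, so a rewrite proof would force E1 and E2 to agree under every assignment.
At a=0, b=0: E1 = 1 but E2 = 0; they differ, so no derivation exists.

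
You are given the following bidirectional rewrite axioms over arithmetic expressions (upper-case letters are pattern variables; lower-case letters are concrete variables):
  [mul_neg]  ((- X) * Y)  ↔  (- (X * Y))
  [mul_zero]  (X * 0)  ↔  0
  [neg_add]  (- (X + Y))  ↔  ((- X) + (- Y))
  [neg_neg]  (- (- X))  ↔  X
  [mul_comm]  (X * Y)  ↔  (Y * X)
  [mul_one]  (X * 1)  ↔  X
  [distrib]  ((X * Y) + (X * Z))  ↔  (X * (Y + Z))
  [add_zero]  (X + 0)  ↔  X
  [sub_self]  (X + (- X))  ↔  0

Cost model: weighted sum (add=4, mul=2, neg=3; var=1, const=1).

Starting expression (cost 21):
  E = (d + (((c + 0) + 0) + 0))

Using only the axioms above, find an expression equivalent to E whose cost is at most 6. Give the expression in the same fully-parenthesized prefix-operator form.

(1) (c + 0)  =[add_zero →]=  c    ⊢ (d + ((c + 0) + 0))
(2) (c + 0)  =[add_zero →]=  c    ⊢ (d + (c + 0))
(3) (c + 0)  =[add_zero →]=  c    ⊢ cost 6, within 6

(d + c)   [cost 6]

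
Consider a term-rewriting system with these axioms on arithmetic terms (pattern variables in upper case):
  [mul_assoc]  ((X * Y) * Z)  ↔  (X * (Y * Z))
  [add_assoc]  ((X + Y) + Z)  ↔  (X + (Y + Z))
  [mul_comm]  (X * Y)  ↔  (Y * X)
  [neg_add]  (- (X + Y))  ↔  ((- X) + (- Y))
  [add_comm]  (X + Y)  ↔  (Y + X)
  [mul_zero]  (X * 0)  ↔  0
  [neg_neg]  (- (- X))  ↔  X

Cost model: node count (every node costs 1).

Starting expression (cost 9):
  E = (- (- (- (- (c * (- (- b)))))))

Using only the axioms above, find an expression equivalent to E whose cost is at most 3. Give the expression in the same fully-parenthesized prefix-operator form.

1. [neg_neg →] (- (- b))  →  b;  E = (- (- (- (- (c * b)))))
2. [neg_neg →] (- (- (- (c * b))))  →  (- (c * b));  E = (- (- (c * b)))
3. [neg_neg →] (- (- (c * b)))  →  (c * b);  cost 3 ≤ 3, done

(c * b)   [cost 3]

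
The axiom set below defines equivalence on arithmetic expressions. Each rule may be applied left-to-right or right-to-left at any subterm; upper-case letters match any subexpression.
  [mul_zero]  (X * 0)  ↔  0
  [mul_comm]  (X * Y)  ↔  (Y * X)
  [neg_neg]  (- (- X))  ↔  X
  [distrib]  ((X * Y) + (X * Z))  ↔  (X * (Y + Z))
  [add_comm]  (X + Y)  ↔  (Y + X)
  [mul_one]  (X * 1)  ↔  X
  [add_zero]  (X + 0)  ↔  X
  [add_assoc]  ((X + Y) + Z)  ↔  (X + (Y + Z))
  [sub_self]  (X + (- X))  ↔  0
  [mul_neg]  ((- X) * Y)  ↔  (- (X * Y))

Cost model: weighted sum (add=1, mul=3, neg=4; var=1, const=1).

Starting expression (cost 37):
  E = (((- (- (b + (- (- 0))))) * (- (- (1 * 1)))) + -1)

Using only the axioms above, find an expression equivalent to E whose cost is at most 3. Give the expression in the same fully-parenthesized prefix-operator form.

1. [neg_neg →] (- (- 0))  →  0;  E = (((- (- (b + 0))) * (- (- (1 * 1)))) + -1)
2. [add_comm →] (((- (- (b + 0))) * (- (- (1 * 1)))) + -1)  →  (-1 + ((- (- (b + 0))) * (- (- (1 * 1)))))
3. [add_zero →] (b + 0)  →  b;  E = (-1 + ((- (- b)) * (- (- (1 * 1)))))
4. [mul_one →] (1 * 1)  →  1;  E = (-1 + ((- (- b)) * (- (- 1))))
5. [neg_neg →] (- (- 1))  →  1;  E = (-1 + ((- (- b)) * 1))
6. [neg_neg →] (- (- b))  →  b;  E = (-1 + (b * 1))
7. [mul_one →] (b * 1)  →  b;  cost 3 ≤ 3, done

(-1 + b)   [cost 3]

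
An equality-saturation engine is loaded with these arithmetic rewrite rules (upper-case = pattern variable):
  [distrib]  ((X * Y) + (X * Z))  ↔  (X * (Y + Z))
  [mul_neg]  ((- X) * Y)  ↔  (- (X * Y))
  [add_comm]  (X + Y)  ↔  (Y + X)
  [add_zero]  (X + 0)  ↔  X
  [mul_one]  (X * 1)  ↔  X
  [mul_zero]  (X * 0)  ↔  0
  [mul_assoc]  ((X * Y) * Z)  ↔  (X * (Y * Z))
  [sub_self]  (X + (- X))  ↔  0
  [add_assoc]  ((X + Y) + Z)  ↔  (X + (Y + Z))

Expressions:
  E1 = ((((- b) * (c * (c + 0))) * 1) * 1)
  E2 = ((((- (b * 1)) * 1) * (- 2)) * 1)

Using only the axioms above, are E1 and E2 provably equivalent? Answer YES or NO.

The axioms are sound identities: if E1 ↔* E2 then E1 and E2 evaluate identically under any assignment.
Under b=1, c=0: E1 evaluates to 0, E2 to 2. Distinct ⇒ no rewrite sequence connects them.

NO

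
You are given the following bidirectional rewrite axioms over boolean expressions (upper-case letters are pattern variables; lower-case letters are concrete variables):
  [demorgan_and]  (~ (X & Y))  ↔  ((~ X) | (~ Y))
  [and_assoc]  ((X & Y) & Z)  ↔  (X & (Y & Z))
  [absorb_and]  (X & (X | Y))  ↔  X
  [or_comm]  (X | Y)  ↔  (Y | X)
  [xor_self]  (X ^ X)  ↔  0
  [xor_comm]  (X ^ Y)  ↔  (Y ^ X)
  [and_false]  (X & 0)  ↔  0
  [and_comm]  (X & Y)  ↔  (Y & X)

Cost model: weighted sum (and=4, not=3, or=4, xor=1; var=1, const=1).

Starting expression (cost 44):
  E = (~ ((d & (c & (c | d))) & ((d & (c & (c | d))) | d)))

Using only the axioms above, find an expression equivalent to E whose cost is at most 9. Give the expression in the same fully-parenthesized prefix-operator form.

1. [absorb_and →] ((d & (c & (c | d))) & ((d & (c & (c | d))) | d))  →  (d & (c & (c | d)));  E = (~ (d & (c & (c | d))))
2. [absorb_and →] (c & (c | d))  →  c;  cost 9 ≤ 9, done

(~ (d & c))   [cost 9]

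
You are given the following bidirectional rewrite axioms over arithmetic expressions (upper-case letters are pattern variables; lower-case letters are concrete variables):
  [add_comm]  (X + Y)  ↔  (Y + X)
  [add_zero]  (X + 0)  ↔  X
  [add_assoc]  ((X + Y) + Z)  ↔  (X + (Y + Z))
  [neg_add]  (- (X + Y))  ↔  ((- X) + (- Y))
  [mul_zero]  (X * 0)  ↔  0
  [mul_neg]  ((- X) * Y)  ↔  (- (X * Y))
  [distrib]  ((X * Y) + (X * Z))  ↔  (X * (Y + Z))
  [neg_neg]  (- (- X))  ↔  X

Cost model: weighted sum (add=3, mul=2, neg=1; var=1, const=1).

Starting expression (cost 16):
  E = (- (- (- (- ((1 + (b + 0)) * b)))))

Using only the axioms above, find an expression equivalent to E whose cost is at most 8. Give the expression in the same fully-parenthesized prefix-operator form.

step 1: neg_neg (→) rewrites (- (- (- ((1 + (b + 0)) * b)))) into (- ((1 + (b + 0)) * b)), now (- (- ((1 + (b + 0)) * b)))
step 2: neg_neg (→) rewrites (- (- ((1 + (b + 0)) * b))) into ((1 + (b + 0)) * b)
step 3: add_zero (→) rewrites (b + 0) into b, reaching cost 8 (bound 8)

((1 + b) * b)   [cost 8]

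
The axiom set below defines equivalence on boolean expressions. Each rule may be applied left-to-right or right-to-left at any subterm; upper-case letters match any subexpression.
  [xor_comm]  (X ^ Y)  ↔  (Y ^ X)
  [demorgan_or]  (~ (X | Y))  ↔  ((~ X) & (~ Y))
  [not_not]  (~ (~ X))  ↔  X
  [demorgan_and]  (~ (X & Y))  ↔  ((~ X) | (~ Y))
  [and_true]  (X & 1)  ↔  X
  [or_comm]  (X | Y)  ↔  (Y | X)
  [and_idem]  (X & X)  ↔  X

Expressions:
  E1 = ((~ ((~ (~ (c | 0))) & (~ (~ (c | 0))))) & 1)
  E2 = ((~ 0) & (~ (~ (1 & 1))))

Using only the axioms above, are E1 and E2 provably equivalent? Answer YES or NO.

All listed rules preserve value, hence provable equivalence implies equal values everywhere; look for a separating assignment.
c=1 gives E1 ↦ 0, E2 ↦ 1; values differ ⇒ not provably equivalent.

NO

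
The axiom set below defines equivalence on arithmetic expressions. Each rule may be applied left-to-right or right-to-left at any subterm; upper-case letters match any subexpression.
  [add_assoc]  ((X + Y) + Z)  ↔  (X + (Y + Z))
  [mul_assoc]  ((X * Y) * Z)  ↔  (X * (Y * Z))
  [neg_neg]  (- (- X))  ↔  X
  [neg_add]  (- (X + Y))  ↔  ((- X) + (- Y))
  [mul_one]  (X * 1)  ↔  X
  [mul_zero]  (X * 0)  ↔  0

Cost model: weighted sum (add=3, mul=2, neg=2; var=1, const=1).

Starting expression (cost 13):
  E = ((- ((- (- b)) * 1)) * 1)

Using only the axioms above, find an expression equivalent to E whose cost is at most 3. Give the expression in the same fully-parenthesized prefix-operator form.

(1) ((- (- b)) * 1)  =[mul_one →]=  (- (- b))    ⊢ ((- (- (- b))) * 1)
(2) (- (- (- b)))  =[neg_neg →]=  (- b)    ⊢ ((- b) * 1)
(3) ((- b) * 1)  =[mul_one →]=  (- b)    ⊢ cost 3, within 3

(- b)   [cost 3]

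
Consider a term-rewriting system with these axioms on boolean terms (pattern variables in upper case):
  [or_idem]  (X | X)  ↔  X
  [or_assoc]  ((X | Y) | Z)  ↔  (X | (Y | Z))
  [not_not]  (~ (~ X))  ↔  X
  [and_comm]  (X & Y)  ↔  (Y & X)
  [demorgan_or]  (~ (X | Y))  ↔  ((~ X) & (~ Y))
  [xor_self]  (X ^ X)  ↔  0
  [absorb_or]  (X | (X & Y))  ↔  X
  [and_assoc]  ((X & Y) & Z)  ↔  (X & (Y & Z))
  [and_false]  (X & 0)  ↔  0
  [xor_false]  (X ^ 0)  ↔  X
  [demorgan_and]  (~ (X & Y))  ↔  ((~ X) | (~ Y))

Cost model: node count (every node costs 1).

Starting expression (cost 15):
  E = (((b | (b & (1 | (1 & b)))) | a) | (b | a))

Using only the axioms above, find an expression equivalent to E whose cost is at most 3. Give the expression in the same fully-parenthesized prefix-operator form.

(b | a)   [cost 3]

(1) (1 | (1 & b))  =[absorb_or →]=  1    ⊢ (((b | (b & 1)) | a) | (b | a))
(2) (b | (b & 1))  =[absorb_or →]=  b    ⊢ ((b | a) | (b | a))
(3) ((b | a) | (b | a))  =[or_idem →]=  (b | a)    ⊢ cost 3, within 3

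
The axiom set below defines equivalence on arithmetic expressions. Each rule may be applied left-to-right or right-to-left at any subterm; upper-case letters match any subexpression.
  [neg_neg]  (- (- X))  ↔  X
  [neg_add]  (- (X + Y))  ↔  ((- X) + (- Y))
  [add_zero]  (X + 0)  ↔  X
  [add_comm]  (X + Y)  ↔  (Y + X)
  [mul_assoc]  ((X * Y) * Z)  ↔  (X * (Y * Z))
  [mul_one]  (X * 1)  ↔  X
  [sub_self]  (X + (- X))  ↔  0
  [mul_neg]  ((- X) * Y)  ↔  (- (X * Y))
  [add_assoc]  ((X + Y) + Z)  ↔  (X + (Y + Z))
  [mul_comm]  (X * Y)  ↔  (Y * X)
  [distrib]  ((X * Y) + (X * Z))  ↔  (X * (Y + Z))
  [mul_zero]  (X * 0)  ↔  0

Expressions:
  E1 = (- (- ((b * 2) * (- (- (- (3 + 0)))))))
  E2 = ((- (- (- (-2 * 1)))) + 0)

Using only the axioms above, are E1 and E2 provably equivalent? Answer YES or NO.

The axioms are sound identities: if E1 ↔* E2 then E1 and E2 evaluate identically under any assignment.
Under b=0: E1 evaluates to 0, E2 to 2. Distinct ⇒ no rewrite sequence connects them.

NO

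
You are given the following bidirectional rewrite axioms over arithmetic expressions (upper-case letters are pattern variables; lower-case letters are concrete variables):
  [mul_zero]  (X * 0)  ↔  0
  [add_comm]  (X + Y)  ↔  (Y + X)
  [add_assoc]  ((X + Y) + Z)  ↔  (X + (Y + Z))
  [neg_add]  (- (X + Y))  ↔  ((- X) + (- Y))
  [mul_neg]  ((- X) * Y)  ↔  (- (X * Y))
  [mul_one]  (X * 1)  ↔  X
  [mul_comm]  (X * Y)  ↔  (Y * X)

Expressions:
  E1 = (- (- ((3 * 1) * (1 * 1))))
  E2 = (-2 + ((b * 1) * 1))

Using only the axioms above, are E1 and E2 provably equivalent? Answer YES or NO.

Every axiom is a valid identity, so a rewrite proof would force E1 and E2 to agree under every assignment.
At b=0: E1 = 3 but E2 = -2; they differ, so no derivation exists.

NO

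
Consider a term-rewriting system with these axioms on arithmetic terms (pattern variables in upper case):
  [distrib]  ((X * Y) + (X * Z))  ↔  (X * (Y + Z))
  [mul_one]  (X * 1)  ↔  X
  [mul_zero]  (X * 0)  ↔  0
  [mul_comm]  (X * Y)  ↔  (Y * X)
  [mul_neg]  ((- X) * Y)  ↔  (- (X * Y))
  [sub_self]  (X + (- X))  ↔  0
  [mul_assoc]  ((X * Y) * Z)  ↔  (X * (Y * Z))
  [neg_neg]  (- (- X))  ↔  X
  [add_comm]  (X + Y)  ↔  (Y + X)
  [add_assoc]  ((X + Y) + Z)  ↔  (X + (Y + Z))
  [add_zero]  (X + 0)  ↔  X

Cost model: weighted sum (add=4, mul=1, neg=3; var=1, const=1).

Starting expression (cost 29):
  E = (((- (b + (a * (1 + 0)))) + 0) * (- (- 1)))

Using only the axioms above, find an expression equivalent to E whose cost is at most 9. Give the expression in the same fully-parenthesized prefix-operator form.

(- (b + a))   [cost 9]

1. [add_zero →] ((- (b + (a * (1 + 0)))) + 0)  →  (- (b + (a * (1 + 0))));  E = ((- (b + (a * (1 + 0)))) * (- (- 1)))
2. [neg_neg →] (- (- 1))  →  1;  E = ((- (b + (a * (1 + 0)))) * 1)
3. [mul_one →] ((- (b + (a * (1 + 0)))) * 1)  →  (- (b + (a * (1 + 0))))
4. [add_zero →] (1 + 0)  →  1;  E = (- (b + (a * 1)))
5. [mul_one →] (a * 1)  →  a;  cost 9 ≤ 9, done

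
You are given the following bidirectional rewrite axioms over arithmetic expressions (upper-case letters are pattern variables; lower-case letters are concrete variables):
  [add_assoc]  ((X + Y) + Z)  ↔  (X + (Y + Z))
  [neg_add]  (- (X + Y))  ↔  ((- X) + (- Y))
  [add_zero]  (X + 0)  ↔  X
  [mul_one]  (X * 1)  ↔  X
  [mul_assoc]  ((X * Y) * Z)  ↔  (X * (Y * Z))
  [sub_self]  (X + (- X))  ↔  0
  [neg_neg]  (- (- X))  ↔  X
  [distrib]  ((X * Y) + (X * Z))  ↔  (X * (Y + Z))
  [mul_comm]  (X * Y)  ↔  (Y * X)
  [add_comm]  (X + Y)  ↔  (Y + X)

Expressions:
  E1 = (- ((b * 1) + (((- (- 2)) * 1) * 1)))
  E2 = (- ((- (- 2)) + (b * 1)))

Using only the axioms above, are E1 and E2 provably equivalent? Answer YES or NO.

YES

(1) ((- (- 2)) * 1)  =[mul_one →]=  (- (- 2))    ⊢ (- ((b * 1) + ((- (- 2)) * 1)))
(2) (b * 1)  =[mul_one →]=  b    ⊢ (- (b + ((- (- 2)) * 1)))
(3) ((- (- 2)) * 1)  =[mul_one →]=  (- (- 2))    ⊢ (- (b + (- (- 2))))
(4) (- (- 2))  =[neg_neg →]=  2    ⊢ (- (b + 2))
(5) b  =[mul_one ←]=  (b * 1)    ⊢ (- ((b * 1) + 2))
(6) ((b * 1) + 2)  =[add_comm →]=  (2 + (b * 1))    ⊢ (- (2 + (b * 1)))
(7) 2  =[neg_neg ←]=  (- (- 2))    ⊢ E2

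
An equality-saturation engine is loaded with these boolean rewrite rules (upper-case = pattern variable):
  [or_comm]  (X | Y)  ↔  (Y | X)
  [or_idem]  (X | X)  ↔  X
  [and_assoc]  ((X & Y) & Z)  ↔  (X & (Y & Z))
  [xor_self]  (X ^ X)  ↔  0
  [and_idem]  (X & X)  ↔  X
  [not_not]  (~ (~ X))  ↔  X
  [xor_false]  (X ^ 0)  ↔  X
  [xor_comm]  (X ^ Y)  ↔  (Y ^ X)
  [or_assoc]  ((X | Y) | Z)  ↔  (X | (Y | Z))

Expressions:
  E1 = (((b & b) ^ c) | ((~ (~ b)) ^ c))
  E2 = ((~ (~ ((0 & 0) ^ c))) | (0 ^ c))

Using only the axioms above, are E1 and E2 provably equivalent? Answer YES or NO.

NO

The axioms are sound identities: if E1 ↔* E2 then E1 and E2 evaluate identically under any assignment.
Under b=1, c=0: E1 evaluates to 1, E2 to 0. Distinct ⇒ no rewrite sequence connects them.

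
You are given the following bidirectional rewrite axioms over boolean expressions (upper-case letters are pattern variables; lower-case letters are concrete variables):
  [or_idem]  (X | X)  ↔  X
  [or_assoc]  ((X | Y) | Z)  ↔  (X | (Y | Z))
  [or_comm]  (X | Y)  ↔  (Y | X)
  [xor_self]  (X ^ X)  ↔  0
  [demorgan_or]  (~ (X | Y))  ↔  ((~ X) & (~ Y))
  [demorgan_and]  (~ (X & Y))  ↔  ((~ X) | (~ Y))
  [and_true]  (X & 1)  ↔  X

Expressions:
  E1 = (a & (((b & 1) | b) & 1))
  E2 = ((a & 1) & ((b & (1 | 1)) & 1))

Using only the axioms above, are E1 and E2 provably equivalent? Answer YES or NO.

1. [and_true →] (((b & 1) | b) & 1)  →  ((b & 1) | b);  E1 = (a & ((b & 1) | b))
2. [and_true →] (b & 1)  →  b;  E1 = (a & (b | b))
3. [or_idem →] (b | b)  →  b;  E1 = (a & b)
4. [and_true ←] b  →  (b & 1);  E1 = (a & (b & 1))
5. [and_true ←] a  →  (a & 1);  E1 = ((a & 1) & (b & 1))
6. [and_true ←] (b & 1)  →  ((b & 1) & 1);  E1 = ((a & 1) & ((b & 1) & 1))
7. [or_idem ←] 1  →  (1 | 1);  this is E2

YES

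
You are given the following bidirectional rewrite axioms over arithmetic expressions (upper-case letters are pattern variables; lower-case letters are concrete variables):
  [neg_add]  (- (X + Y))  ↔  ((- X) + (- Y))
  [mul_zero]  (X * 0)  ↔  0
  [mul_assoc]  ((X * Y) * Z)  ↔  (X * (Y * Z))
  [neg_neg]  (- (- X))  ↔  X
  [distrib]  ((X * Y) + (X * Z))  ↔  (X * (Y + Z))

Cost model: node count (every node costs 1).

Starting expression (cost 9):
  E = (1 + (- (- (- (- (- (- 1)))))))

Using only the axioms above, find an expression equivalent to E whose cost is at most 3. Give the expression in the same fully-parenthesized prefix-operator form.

(1 + 1)   [cost 3]

1. [neg_neg →] (- (- (- (- (- 1)))))  →  (- (- (- 1)));  E = (1 + (- (- (- (- 1)))))
2. [neg_neg →] (- (- (- 1)))  →  (- 1);  E = (1 + (- (- 1)))
3. [neg_neg →] (- (- 1))  →  1;  cost 3 ≤ 3, done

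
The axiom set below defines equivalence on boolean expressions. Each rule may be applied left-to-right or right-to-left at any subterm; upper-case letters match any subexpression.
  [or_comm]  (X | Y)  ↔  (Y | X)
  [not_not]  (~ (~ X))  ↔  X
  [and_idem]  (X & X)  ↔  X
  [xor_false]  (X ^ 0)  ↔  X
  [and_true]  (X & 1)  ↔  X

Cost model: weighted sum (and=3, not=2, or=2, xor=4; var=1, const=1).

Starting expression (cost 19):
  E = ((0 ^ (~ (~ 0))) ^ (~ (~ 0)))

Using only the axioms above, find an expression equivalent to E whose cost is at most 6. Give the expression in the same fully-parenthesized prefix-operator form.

step 1: not_not (→) rewrites (~ (~ 0)) into 0, now ((0 ^ (~ (~ 0))) ^ 0)
step 2: not_not (→) rewrites (~ (~ 0)) into 0, now ((0 ^ 0) ^ 0)
step 3: xor_false (→) rewrites ((0 ^ 0) ^ 0) into (0 ^ 0), reaching cost 6 (bound 6)

(0 ^ 0)   [cost 6]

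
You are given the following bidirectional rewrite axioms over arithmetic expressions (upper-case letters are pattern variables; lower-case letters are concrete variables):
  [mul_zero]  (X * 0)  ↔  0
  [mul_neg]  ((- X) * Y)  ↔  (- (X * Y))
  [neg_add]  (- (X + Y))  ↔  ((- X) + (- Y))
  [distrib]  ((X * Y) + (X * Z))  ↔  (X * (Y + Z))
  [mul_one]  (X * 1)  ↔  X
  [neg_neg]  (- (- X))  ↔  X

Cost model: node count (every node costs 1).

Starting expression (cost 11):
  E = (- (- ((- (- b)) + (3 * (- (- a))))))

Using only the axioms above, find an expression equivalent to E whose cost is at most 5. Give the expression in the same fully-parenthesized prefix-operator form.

(b + (3 * a))   [cost 5]

1. [neg_neg →] (- (- ((- (- b)) + (3 * (- (- a))))))  →  ((- (- b)) + (3 * (- (- a))))
2. [neg_neg →] (- (- a))  →  a;  E = ((- (- b)) + (3 * a))
3. [neg_neg →] (- (- b))  →  b;  cost 5 ≤ 5, done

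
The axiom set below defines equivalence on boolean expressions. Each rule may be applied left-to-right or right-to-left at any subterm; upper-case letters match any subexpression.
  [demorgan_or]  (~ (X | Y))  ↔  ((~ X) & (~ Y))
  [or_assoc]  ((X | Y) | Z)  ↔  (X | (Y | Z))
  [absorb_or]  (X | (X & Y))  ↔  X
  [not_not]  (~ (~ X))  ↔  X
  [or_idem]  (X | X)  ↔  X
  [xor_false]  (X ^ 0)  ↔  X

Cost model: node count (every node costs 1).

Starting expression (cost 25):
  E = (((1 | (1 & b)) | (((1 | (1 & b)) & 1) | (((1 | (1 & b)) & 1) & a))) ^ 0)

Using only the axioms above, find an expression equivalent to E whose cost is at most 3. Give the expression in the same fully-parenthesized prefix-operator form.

(1 ^ 0)   [cost 3]

1. [absorb_or →] (((1 | (1 & b)) & 1) | (((1 | (1 & b)) & 1) & a))  →  ((1 | (1 & b)) & 1);  E = (((1 | (1 & b)) | ((1 | (1 & b)) & 1)) ^ 0)
2. [absorb_or →] ((1 | (1 & b)) | ((1 | (1 & b)) & 1))  →  (1 | (1 & b));  E = ((1 | (1 & b)) ^ 0)
3. [absorb_or →] (1 | (1 & b))  →  1;  cost 3 ≤ 3, done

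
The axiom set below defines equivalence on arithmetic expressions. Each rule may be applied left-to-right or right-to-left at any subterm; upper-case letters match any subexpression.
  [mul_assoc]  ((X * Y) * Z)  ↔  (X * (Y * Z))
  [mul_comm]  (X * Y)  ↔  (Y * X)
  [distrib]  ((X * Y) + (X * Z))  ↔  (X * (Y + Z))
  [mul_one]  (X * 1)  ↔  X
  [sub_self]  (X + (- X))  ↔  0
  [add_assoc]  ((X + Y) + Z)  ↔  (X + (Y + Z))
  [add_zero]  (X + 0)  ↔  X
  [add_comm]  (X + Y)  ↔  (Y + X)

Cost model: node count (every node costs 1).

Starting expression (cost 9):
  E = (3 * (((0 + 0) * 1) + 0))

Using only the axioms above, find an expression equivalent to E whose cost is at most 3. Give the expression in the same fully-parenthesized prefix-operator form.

(3 * 0)   [cost 3]

step 1: mul_one (→) rewrites ((0 + 0) * 1) into (0 + 0), now (3 * ((0 + 0) + 0))
step 2: add_zero (→) rewrites (0 + 0) into 0, now (3 * (0 + 0))
step 3: add_zero (→) rewrites (0 + 0) into 0, reaching cost 3 (bound 3)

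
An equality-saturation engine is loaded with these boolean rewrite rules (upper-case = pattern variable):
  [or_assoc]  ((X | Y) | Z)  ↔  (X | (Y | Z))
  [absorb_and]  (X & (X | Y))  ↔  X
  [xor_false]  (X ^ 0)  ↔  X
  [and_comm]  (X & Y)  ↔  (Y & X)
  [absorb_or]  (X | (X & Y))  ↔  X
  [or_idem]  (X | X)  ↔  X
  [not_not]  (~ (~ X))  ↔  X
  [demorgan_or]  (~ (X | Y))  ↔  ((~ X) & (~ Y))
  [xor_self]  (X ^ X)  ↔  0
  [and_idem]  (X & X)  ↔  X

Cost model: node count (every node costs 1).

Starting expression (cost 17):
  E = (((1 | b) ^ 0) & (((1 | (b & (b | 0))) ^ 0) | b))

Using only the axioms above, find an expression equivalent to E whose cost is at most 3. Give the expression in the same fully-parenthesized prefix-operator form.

1. [absorb_and →] (b & (b | 0))  →  b;  E = (((1 | b) ^ 0) & (((1 | b) ^ 0) | b))
2. [absorb_and →] (((1 | b) ^ 0) & (((1 | b) ^ 0) | b))  →  ((1 | b) ^ 0)
3. [xor_false →] ((1 | b) ^ 0)  →  (1 | b);  cost 3 ≤ 3, done

(1 | b)   [cost 3]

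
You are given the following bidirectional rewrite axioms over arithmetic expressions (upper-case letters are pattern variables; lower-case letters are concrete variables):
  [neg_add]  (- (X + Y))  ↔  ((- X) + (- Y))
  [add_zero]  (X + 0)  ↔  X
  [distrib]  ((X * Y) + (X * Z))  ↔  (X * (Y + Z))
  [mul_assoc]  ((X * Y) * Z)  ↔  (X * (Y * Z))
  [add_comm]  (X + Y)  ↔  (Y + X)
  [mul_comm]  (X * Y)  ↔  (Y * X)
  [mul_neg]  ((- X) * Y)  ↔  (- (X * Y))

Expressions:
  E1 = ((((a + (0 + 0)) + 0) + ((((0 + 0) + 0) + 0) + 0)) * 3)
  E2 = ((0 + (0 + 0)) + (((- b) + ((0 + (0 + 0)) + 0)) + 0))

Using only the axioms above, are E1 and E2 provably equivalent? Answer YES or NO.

Every axiom is a valid identity, so a rewrite proof would force E1 and E2 to agree under every assignment.
At a=0, b=1: E1 = 0 but E2 = -1; they differ, so no derivation exists.

NO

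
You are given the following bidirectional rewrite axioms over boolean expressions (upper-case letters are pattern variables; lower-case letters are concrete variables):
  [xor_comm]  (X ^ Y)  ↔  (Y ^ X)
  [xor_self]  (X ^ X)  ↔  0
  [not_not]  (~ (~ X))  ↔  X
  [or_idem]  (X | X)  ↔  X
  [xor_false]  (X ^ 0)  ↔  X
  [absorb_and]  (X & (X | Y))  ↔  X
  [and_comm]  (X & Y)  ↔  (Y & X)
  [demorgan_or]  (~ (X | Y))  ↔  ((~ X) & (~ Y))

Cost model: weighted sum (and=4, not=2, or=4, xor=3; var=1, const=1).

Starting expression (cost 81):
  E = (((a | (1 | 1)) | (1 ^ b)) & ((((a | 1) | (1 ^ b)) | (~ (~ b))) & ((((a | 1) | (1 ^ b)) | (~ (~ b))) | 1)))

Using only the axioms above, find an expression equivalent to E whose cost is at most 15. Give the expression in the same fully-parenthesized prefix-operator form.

((a | 1) | (1 ^ b))   [cost 15]

(1) ((((a | 1) | (1 ^ b)) | (~ (~ b))) & ((((a | 1) | (1 ^ b)) | (~ (~ b))) | 1))  =[absorb_and →]=  (((a | 1) | (1 ^ b)) | (~ (~ b)))    ⊢ (((a | (1 | 1)) | (1 ^ b)) & (((a | 1) | (1 ^ b)) | (~ (~ b))))
(2) (1 | 1)  =[or_idem →]=  1    ⊢ (((a | 1) | (1 ^ b)) & (((a | 1) | (1 ^ b)) | (~ (~ b))))
(3) (~ (~ b))  =[not_not →]=  b    ⊢ (((a | 1) | (1 ^ b)) & (((a | 1) | (1 ^ b)) | b))
(4) (((a | 1) | (1 ^ b)) & (((a | 1) | (1 ^ b)) | b))  =[absorb_and →]=  ((a | 1) | (1 ^ b))    ⊢ cost 15, within 15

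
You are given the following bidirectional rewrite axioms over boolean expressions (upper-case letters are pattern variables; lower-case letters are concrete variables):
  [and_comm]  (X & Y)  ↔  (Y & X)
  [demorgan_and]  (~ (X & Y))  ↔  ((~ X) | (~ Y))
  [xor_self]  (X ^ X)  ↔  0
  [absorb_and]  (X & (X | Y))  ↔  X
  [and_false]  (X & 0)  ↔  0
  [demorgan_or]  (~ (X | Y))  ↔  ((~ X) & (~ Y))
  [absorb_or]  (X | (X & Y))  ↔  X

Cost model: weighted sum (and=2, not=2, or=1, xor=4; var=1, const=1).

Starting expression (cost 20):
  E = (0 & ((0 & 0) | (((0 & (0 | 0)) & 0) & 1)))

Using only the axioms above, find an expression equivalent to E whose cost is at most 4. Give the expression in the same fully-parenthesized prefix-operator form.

step 1: absorb_and (→) rewrites (0 & (0 | 0)) into 0, now (0 & ((0 & 0) | ((0 & 0) & 1)))
step 2: absorb_or (→) rewrites ((0 & 0) | ((0 & 0) & 1)) into (0 & 0), now (0 & (0 & 0))
step 3: and_false (→) rewrites (0 & 0) into 0, reaching cost 4 (bound 4)

(0 & 0)   [cost 4]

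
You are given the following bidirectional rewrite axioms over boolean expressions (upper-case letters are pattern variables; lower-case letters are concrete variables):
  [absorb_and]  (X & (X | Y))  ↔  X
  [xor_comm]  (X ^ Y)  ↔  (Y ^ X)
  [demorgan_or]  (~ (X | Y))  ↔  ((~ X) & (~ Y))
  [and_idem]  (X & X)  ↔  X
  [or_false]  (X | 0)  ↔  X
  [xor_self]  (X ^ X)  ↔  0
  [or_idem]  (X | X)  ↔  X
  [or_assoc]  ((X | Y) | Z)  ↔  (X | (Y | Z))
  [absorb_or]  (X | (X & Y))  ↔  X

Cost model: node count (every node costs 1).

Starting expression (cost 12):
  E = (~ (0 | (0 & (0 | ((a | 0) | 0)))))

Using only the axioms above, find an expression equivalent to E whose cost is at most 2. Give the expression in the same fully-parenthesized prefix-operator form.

1. [or_false →] ((a | 0) | 0)  →  (a | 0);  E = (~ (0 | (0 & (0 | (a | 0)))))
2. [or_false →] (a | 0)  →  a;  E = (~ (0 | (0 & (0 | a))))
3. [absorb_and →] (0 & (0 | a))  →  0;  E = (~ (0 | 0))
4. [or_false →] (0 | 0)  →  0;  cost 2 ≤ 2, done

(~ 0)   [cost 2]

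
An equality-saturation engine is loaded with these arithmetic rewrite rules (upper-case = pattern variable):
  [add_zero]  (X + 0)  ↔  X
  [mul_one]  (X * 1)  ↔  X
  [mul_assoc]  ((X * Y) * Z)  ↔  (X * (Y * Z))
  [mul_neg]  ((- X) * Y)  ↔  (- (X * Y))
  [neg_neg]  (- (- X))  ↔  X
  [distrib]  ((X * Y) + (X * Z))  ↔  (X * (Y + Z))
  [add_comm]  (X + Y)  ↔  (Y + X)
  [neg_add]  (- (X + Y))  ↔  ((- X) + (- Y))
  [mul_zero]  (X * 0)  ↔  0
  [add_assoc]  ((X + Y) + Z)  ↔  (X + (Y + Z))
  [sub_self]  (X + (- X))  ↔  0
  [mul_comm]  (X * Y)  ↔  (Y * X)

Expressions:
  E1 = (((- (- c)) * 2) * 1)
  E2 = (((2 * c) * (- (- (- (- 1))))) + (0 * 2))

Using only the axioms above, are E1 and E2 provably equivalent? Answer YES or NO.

YES

1. [mul_assoc →] (((- (- c)) * 2) * 1)  →  ((- (- c)) * (2 * 1))
2. [mul_comm →] ((- (- c)) * (2 * 1))  →  ((2 * 1) * (- (- c)))
3. [neg_neg →] (- (- c))  →  c;  E1 = ((2 * 1) * c)
4. [mul_one →] (2 * 1)  →  2;  E1 = (2 * c)
5. [add_zero ←] c  →  (c + 0);  E1 = (2 * (c + 0))
6. [distrib ←] (2 * (c + 0))  →  ((2 * c) + (2 * 0))
7. [mul_comm →] (2 * 0)  →  (0 * 2);  E1 = ((2 * c) + (0 * 2))
8. [mul_one ←] (2 * c)  →  ((2 * c) * 1);  E1 = (((2 * c) * 1) + (0 * 2))
9. [neg_neg ←] 1  →  (- (- 1));  E1 = (((2 * c) * (- (- 1))) + (0 * 2))
10. [neg_neg ←] (- (- 1))  →  (- (- (- (- 1))));  this is E2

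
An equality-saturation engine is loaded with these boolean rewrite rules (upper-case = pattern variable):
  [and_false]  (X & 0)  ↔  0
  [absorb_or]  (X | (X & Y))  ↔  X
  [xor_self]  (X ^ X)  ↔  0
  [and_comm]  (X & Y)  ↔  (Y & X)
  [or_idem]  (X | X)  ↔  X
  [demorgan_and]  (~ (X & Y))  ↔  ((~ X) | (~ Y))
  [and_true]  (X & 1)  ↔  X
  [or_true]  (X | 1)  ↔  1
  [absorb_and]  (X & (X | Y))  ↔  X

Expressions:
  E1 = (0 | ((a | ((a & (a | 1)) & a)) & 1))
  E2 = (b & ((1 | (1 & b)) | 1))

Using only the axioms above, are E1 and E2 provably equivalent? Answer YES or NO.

NO

Every axiom is a valid identity, so a rewrite proof would force E1 and E2 to agree under every assignment.
At a=0, b=1: E1 = 0 but E2 = 1; they differ, so no derivation exists.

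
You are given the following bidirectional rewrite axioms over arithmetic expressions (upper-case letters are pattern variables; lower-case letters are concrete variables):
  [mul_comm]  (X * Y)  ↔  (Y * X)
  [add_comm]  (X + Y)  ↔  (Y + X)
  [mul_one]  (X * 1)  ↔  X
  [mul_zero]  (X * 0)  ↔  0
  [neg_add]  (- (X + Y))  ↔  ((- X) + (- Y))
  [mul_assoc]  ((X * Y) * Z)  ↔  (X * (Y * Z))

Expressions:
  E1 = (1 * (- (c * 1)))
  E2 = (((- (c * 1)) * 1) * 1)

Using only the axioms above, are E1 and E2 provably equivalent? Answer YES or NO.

YES

1. [mul_one →] (c * 1)  →  c;  E1 = (1 * (- c))
2. [mul_comm →] (1 * (- c))  →  ((- c) * 1)
3. [mul_one ←] c  →  (c * 1);  E1 = ((- (c * 1)) * 1)
4. [mul_one ←] (- (c * 1))  →  ((- (c * 1)) * 1);  this is E2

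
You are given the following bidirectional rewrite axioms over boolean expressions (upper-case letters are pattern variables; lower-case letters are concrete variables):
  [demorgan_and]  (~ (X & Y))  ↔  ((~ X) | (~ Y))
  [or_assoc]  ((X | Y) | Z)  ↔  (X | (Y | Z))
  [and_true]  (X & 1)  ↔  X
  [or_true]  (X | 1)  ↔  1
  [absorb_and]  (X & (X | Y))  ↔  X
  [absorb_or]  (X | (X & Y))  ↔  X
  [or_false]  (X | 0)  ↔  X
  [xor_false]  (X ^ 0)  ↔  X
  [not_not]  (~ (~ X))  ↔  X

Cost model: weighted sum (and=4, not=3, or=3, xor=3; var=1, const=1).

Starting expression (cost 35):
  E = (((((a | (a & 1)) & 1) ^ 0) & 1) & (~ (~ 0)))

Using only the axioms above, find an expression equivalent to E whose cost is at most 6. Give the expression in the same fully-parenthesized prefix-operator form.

step 1: absorb_or (→) rewrites (a | (a & 1)) into a, now ((((a & 1) ^ 0) & 1) & (~ (~ 0)))
step 2: not_not (→) rewrites (~ (~ 0)) into 0, now ((((a & 1) ^ 0) & 1) & 0)
step 3: and_true (→) rewrites (((a & 1) ^ 0) & 1) into ((a & 1) ^ 0), now (((a & 1) ^ 0) & 0)
step 4: xor_false (→) rewrites ((a & 1) ^ 0) into (a & 1), now ((a & 1) & 0)
step 5: and_true (→) rewrites (a & 1) into a, reaching cost 6 (bound 6)

(a & 0)   [cost 6]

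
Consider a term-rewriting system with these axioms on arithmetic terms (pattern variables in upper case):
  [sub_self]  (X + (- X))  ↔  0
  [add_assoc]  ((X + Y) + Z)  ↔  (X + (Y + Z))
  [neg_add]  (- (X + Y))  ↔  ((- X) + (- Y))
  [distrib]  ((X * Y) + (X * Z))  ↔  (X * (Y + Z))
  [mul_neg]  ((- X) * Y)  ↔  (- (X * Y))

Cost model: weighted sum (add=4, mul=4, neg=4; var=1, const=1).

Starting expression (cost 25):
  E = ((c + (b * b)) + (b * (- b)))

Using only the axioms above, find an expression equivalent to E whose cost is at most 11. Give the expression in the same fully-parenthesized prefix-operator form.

(c + (b * 0))   [cost 11]

1. [add_assoc →] ((c + (b * b)) + (b * (- b)))  →  (c + ((b * b) + (b * (- b))))
2. [distrib →] ((b * b) + (b * (- b)))  →  (b * (b + (- b)));  E = (c + (b * (b + (- b))))
3. [sub_self →] (b + (- b))  →  0;  cost 11 ≤ 11, done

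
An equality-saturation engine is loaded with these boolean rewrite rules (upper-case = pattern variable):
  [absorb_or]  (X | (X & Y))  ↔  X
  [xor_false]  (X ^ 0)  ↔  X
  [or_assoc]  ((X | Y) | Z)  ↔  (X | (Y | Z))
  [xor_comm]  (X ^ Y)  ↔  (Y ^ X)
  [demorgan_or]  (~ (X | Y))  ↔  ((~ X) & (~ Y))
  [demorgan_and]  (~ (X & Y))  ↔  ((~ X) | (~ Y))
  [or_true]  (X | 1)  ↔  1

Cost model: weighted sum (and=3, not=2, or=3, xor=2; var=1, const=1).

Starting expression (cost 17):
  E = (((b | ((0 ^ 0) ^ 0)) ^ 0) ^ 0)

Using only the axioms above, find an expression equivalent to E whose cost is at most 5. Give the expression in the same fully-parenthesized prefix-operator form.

(b | 0)   [cost 5]

(1) (0 ^ 0)  =[xor_false →]=  0    ⊢ (((b | (0 ^ 0)) ^ 0) ^ 0)
(2) ((b | (0 ^ 0)) ^ 0)  =[xor_false →]=  (b | (0 ^ 0))    ⊢ ((b | (0 ^ 0)) ^ 0)
(3) ((b | (0 ^ 0)) ^ 0)  =[xor_false →]=  (b | (0 ^ 0))
(4) (0 ^ 0)  =[xor_false →]=  0    ⊢ cost 5, within 5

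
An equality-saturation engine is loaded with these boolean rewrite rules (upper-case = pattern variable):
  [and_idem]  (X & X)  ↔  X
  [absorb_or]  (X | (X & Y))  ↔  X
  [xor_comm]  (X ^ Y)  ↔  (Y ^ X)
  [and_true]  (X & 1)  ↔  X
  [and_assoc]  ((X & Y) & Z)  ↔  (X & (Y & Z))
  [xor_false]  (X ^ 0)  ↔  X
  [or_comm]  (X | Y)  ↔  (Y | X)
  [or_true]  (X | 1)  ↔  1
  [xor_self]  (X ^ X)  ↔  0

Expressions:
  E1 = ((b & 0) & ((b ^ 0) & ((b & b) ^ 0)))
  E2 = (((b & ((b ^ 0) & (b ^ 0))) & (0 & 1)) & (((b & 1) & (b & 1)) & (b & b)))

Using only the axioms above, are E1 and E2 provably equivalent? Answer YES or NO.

YES

step 1: xor_false (→) rewrites (b ^ 0) into b, now ((b & 0) & (b & ((b & b) ^ 0)))
step 2: and_idem (→) rewrites (b & b) into b, now ((b & 0) & (b & (b ^ 0)))
step 3: xor_false (→) rewrites (b ^ 0) into b, now ((b & 0) & (b & b))
step 4: and_idem (←) rewrites b into (b & b), now (((b & b) & 0) & (b & b))
step 5: and_true (←) rewrites b into (b & 1), now (((b & b) & 0) & ((b & 1) & b))
step 6: xor_false (←) rewrites b into (b ^ 0), now (((b & (b ^ 0)) & 0) & ((b & 1) & b))
step 7: and_true (←) rewrites 0 into (0 & 1), now (((b & (b ^ 0)) & (0 & 1)) & ((b & 1) & b))
step 8: and_idem (←) rewrites b into (b & b), now (((b & (b ^ 0)) & (0 & 1)) & ((b & 1) & (b & b)))
step 9: and_idem (←) rewrites (b & 1) into ((b & 1) & (b & 1)), now (((b & (b ^ 0)) & (0 & 1)) & (((b & 1) & (b & 1)) & (b & b)))
step 10: and_idem (←) rewrites (b ^ 0) into ((b ^ 0) & (b ^ 0)), which is E2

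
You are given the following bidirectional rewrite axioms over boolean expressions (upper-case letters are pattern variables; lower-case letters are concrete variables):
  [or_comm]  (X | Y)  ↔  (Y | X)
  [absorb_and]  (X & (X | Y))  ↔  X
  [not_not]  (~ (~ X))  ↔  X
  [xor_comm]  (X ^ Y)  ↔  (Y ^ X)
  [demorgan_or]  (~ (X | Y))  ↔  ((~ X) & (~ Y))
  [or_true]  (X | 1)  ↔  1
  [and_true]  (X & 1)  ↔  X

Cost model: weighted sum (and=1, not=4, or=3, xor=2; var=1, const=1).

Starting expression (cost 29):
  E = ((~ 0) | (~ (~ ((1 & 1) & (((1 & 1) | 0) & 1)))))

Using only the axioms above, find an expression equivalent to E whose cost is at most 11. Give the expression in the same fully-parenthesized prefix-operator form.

step 1: not_not (→) rewrites (~ (~ ((1 & 1) & (((1 & 1) | 0) & 1)))) into ((1 & 1) & (((1 & 1) | 0) & 1)), now ((~ 0) | ((1 & 1) & (((1 & 1) | 0) & 1)))
step 2: and_true (→) rewrites (((1 & 1) | 0) & 1) into ((1 & 1) | 0), now ((~ 0) | ((1 & 1) & ((1 & 1) | 0)))
step 3: absorb_and (→) rewrites ((1 & 1) & ((1 & 1) | 0)) into (1 & 1), reaching cost 11 (bound 11)

((~ 0) | (1 & 1))   [cost 11]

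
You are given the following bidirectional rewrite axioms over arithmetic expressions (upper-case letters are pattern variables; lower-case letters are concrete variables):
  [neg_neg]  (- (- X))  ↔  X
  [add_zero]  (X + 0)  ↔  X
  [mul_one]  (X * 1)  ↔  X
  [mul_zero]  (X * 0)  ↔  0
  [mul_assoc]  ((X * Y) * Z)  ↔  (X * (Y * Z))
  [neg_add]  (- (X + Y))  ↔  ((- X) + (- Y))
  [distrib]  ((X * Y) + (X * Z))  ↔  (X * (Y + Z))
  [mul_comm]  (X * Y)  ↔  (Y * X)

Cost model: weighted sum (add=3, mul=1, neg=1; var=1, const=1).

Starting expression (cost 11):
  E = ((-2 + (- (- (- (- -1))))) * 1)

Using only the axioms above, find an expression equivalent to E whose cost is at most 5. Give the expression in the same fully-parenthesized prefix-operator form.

step 1: neg_neg (→) rewrites (- (- (- -1))) into (- -1), now ((-2 + (- (- -1))) * 1)
step 2: neg_neg (→) rewrites (- (- -1)) into -1, now ((-2 + -1) * 1)
step 3: mul_one (→) rewrites ((-2 + -1) * 1) into (-2 + -1), reaching cost 5 (bound 5)

(-2 + -1)   [cost 5]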